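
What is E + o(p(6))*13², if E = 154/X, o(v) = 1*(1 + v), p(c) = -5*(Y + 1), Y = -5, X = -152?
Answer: 269647/76 ≈ 3548.0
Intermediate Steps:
p(c) = 20 (p(c) = -5*(-5 + 1) = -5*(-4) = 20)
o(v) = 1 + v
E = -77/76 (E = 154/(-152) = 154*(-1/152) = -77/76 ≈ -1.0132)
E + o(p(6))*13² = -77/76 + (1 + 20)*13² = -77/76 + 21*169 = -77/76 + 3549 = 269647/76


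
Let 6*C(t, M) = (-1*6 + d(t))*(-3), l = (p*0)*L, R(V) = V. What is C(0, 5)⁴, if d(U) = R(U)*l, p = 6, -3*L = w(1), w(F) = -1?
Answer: 81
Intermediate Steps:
L = ⅓ (L = -⅓*(-1) = ⅓ ≈ 0.33333)
l = 0 (l = (6*0)*(⅓) = 0*(⅓) = 0)
d(U) = 0 (d(U) = U*0 = 0)
C(t, M) = 3 (C(t, M) = ((-1*6 + 0)*(-3))/6 = ((-6 + 0)*(-3))/6 = (-6*(-3))/6 = (⅙)*18 = 3)
C(0, 5)⁴ = 3⁴ = 81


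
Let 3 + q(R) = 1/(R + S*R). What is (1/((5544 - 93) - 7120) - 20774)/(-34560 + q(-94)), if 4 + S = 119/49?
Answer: 13036599432/21689791589 ≈ 0.60105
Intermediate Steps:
S = -11/7 (S = -4 + 119/49 = -4 + 119*(1/49) = -4 + 17/7 = -11/7 ≈ -1.5714)
q(R) = -3 - 7/(4*R) (q(R) = -3 + 1/(R - 11*R/7) = -3 + 1/(-4*R/7) = -3 - 7/(4*R))
(1/((5544 - 93) - 7120) - 20774)/(-34560 + q(-94)) = (1/((5544 - 93) - 7120) - 20774)/(-34560 + (-3 - 7/4/(-94))) = (1/(5451 - 7120) - 20774)/(-34560 + (-3 - 7/4*(-1/94))) = (1/(-1669) - 20774)/(-34560 + (-3 + 7/376)) = (-1/1669 - 20774)/(-34560 - 1121/376) = -34671807/(1669*(-12995681/376)) = -34671807/1669*(-376/12995681) = 13036599432/21689791589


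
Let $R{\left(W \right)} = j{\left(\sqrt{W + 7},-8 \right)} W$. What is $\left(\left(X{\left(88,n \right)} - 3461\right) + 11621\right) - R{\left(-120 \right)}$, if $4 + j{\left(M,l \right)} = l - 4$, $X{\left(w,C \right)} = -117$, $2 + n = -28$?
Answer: $6123$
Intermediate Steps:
$n = -30$ ($n = -2 - 28 = -30$)
$j{\left(M,l \right)} = -8 + l$ ($j{\left(M,l \right)} = -4 + \left(l - 4\right) = -4 + \left(-4 + l\right) = -8 + l$)
$R{\left(W \right)} = - 16 W$ ($R{\left(W \right)} = \left(-8 - 8\right) W = - 16 W$)
$\left(\left(X{\left(88,n \right)} - 3461\right) + 11621\right) - R{\left(-120 \right)} = \left(\left(-117 - 3461\right) + 11621\right) - \left(-16\right) \left(-120\right) = \left(-3578 + 11621\right) - 1920 = 8043 - 1920 = 6123$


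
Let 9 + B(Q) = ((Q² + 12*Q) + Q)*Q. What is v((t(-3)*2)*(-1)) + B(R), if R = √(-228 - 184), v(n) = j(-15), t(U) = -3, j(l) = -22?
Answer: -5387 - 824*I*√103 ≈ -5387.0 - 8362.7*I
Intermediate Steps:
v(n) = -22
R = 2*I*√103 (R = √(-412) = 2*I*√103 ≈ 20.298*I)
B(Q) = -9 + Q*(Q² + 13*Q) (B(Q) = -9 + ((Q² + 12*Q) + Q)*Q = -9 + (Q² + 13*Q)*Q = -9 + Q*(Q² + 13*Q))
v((t(-3)*2)*(-1)) + B(R) = -22 + (-9 + (2*I*√103)³ + 13*(2*I*√103)²) = -22 + (-9 - 824*I*√103 + 13*(-412)) = -22 + (-9 - 824*I*√103 - 5356) = -22 + (-5365 - 824*I*√103) = -5387 - 824*I*√103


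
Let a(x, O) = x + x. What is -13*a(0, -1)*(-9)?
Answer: 0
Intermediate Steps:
a(x, O) = 2*x
-13*a(0, -1)*(-9) = -26*0*(-9) = -13*0*(-9) = 0*(-9) = 0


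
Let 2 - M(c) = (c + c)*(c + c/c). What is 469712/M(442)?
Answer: -234856/195805 ≈ -1.1994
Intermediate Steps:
M(c) = 2 - 2*c*(1 + c) (M(c) = 2 - (c + c)*(c + c/c) = 2 - 2*c*(c + 1) = 2 - 2*c*(1 + c))
469712/M(442) = 469712/(2 - 2*442 - 2*442²) = 469712/(2 - 884 - 2*195364) = 469712/(2 - 884 - 390728) = 469712/(-391610) = 469712*(-1/391610) = -234856/195805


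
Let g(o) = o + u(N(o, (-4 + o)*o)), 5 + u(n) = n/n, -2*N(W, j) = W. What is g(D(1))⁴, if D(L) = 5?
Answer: 1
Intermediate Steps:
N(W, j) = -W/2
u(n) = -4 (u(n) = -5 + n/n = -5 + 1 = -4)
g(o) = -4 + o (g(o) = o - 4 = -4 + o)
g(D(1))⁴ = (-4 + 5)⁴ = 1⁴ = 1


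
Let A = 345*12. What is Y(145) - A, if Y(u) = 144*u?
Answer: 16740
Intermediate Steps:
A = 4140
Y(145) - A = 144*145 - 1*4140 = 20880 - 4140 = 16740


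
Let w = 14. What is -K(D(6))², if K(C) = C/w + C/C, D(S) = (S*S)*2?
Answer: -1849/49 ≈ -37.735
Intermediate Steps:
D(S) = 2*S² (D(S) = S²*2 = 2*S²)
K(C) = 1 + C/14 (K(C) = C/14 + C/C = C*(1/14) + 1 = C/14 + 1 = 1 + C/14)
-K(D(6))² = -(1 + (2*6²)/14)² = -(1 + (2*36)/14)² = -(1 + (1/14)*72)² = -(1 + 36/7)² = -(43/7)² = -1*1849/49 = -1849/49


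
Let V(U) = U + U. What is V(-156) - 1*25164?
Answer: -25476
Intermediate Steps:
V(U) = 2*U
V(-156) - 1*25164 = 2*(-156) - 1*25164 = -312 - 25164 = -25476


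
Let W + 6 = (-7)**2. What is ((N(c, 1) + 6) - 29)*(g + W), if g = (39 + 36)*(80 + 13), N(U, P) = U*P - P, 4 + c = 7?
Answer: -147378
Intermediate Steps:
c = 3 (c = -4 + 7 = 3)
N(U, P) = -P + P*U (N(U, P) = P*U - P = -P + P*U)
g = 6975 (g = 75*93 = 6975)
W = 43 (W = -6 + (-7)**2 = -6 + 49 = 43)
((N(c, 1) + 6) - 29)*(g + W) = ((1*(-1 + 3) + 6) - 29)*(6975 + 43) = ((1*2 + 6) - 29)*7018 = ((2 + 6) - 29)*7018 = (8 - 29)*7018 = -21*7018 = -147378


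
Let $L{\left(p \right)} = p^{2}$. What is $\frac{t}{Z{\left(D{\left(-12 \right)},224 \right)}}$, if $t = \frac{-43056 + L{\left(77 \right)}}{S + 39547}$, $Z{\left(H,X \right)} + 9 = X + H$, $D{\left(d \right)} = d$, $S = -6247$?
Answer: $- \frac{37127}{6759900} \approx -0.0054922$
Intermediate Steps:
$Z{\left(H,X \right)} = -9 + H + X$ ($Z{\left(H,X \right)} = -9 + \left(X + H\right) = -9 + \left(H + X\right) = -9 + H + X$)
$t = - \frac{37127}{33300}$ ($t = \frac{-43056 + 77^{2}}{-6247 + 39547} = \frac{-43056 + 5929}{33300} = \left(-37127\right) \frac{1}{33300} = - \frac{37127}{33300} \approx -1.1149$)
$\frac{t}{Z{\left(D{\left(-12 \right)},224 \right)}} = - \frac{37127}{33300 \left(-9 - 12 + 224\right)} = - \frac{37127}{33300 \cdot 203} = \left(- \frac{37127}{33300}\right) \frac{1}{203} = - \frac{37127}{6759900}$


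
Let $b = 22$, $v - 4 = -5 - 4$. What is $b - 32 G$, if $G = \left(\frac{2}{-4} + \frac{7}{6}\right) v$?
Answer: $\frac{386}{3} \approx 128.67$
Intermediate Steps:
$v = -5$ ($v = 4 - 9 = -5$)
$G = - \frac{10}{3}$ ($G = \left(\frac{2}{-4} + \frac{7}{6}\right) \left(-5\right) = \left(2 \left(- \frac{1}{4}\right) + 7 \cdot \frac{1}{6}\right) \left(-5\right) = \left(- \frac{1}{2} + \frac{7}{6}\right) \left(-5\right) = \frac{2}{3} \left(-5\right) = - \frac{10}{3} \approx -3.3333$)
$b - 32 G = 22 - - \frac{320}{3} = 22 + \frac{320}{3} = \frac{386}{3}$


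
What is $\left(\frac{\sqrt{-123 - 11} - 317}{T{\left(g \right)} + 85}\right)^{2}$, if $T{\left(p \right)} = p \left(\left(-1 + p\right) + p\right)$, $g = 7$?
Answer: $\frac{\left(317 - i \sqrt{134}\right)^{2}}{30976} \approx 3.2398 - 0.23693 i$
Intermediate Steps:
$T{\left(p \right)} = p \left(-1 + 2 p\right)$
$\left(\frac{\sqrt{-123 - 11} - 317}{T{\left(g \right)} + 85}\right)^{2} = \left(\frac{\sqrt{-123 - 11} - 317}{7 \left(-1 + 2 \cdot 7\right) + 85}\right)^{2} = \left(\frac{\sqrt{-134} - 317}{7 \left(-1 + 14\right) + 85}\right)^{2} = \left(\frac{i \sqrt{134} - 317}{7 \cdot 13 + 85}\right)^{2} = \left(\frac{-317 + i \sqrt{134}}{91 + 85}\right)^{2} = \left(\frac{-317 + i \sqrt{134}}{176}\right)^{2} = \left(\left(-317 + i \sqrt{134}\right) \frac{1}{176}\right)^{2} = \left(- \frac{317}{176} + \frac{i \sqrt{134}}{176}\right)^{2}$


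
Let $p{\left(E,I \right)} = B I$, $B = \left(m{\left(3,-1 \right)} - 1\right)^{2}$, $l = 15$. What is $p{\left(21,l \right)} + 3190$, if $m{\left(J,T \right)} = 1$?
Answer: $3190$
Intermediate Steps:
$B = 0$ ($B = \left(1 - 1\right)^{2} = 0^{2} = 0$)
$p{\left(E,I \right)} = 0$ ($p{\left(E,I \right)} = 0 I = 0$)
$p{\left(21,l \right)} + 3190 = 0 + 3190 = 3190$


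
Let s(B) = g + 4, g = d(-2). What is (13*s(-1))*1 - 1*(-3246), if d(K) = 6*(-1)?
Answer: 3220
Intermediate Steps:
d(K) = -6
g = -6
s(B) = -2 (s(B) = -6 + 4 = -2)
(13*s(-1))*1 - 1*(-3246) = (13*(-2))*1 - 1*(-3246) = -26*1 + 3246 = -26 + 3246 = 3220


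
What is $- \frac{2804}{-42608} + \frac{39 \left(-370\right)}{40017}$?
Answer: $- \frac{41885481}{142087028} \approx -0.29479$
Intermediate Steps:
$- \frac{2804}{-42608} + \frac{39 \left(-370\right)}{40017} = \left(-2804\right) \left(- \frac{1}{42608}\right) - \frac{4810}{13339} = \frac{701}{10652} - \frac{4810}{13339} = - \frac{41885481}{142087028}$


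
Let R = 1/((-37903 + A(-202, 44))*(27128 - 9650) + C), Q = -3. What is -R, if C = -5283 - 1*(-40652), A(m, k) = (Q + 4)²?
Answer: 1/662415787 ≈ 1.5096e-9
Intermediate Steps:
A(m, k) = 1 (A(m, k) = (-3 + 4)² = 1² = 1)
C = 35369 (C = -5283 + 40652 = 35369)
R = -1/662415787 (R = 1/((-37903 + 1)*(27128 - 9650) + 35369) = 1/(-37902*17478 + 35369) = 1/(-662451156 + 35369) = 1/(-662415787) = -1/662415787 ≈ -1.5096e-9)
-R = -1*(-1/662415787) = 1/662415787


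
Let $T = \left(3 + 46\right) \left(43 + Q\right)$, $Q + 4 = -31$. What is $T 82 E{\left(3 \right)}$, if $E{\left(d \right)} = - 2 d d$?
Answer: $-578592$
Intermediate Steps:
$Q = -35$ ($Q = -4 - 31 = -35$)
$T = 392$ ($T = \left(3 + 46\right) \left(43 - 35\right) = 49 \cdot 8 = 392$)
$E{\left(d \right)} = - 2 d^{2}$
$T 82 E{\left(3 \right)} = 392 \cdot 82 \left(- 2 \cdot 3^{2}\right) = 32144 \left(\left(-2\right) 9\right) = 32144 \left(-18\right) = -578592$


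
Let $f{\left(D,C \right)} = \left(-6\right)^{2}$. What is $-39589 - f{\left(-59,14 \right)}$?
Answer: $-39625$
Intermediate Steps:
$f{\left(D,C \right)} = 36$
$-39589 - f{\left(-59,14 \right)} = -39589 - 36 = -39625$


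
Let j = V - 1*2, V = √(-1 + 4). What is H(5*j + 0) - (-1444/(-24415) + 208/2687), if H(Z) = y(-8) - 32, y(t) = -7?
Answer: -135130497/3452795 ≈ -39.137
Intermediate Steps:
V = √3 ≈ 1.7320
j = -2 + √3 (j = √3 - 1*2 = √3 - 2 = -2 + √3 ≈ -0.26795)
H(Z) = -39 (H(Z) = -7 - 32 = -39)
H(5*j + 0) - (-1444/(-24415) + 208/2687) = -39 - (-1444/(-24415) + 208/2687) = -39 - (-1444*(-1/24415) + 208*(1/2687)) = -39 - (76/1285 + 208/2687) = -39 - 1*471492/3452795 = -39 - 471492/3452795 = -135130497/3452795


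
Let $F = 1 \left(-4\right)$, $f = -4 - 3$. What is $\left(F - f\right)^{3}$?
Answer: $27$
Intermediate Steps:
$f = -7$
$F = -4$
$\left(F - f\right)^{3} = \left(-4 - -7\right)^{3} = \left(-4 + 7\right)^{3} = 3^{3} = 27$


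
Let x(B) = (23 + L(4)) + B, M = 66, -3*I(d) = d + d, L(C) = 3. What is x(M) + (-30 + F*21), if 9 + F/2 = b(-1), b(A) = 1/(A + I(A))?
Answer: -442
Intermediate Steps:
I(d) = -2*d/3 (I(d) = -(d + d)/3 = -2*d/3)
b(A) = 3/A (b(A) = 1/(A - 2*A/3) = 1/(A/3) = 3/A)
F = -24 (F = -18 + 2*(3/(-1)) = -18 + 2*(3*(-1)) = -18 + 2*(-3) = -18 - 6 = -24)
x(B) = 26 + B (x(B) = (23 + 3) + B = 26 + B)
x(M) + (-30 + F*21) = (26 + 66) + (-30 - 24*21) = 92 + (-30 - 504) = 92 - 534 = -442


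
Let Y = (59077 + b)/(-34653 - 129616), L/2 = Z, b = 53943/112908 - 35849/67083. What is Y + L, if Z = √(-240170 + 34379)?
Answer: -149153673154135/414735823158972 + 2*I*√205791 ≈ -0.35964 + 907.28*I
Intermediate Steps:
b = -142993541/2524735788 (b = 53943*(1/112908) - 35849*1/67083 = 17981/37636 - 35849/67083 = -142993541/2524735788 ≈ -0.056637)
Z = I*√205791 (Z = √(-205791) = I*√205791 ≈ 453.64*I)
L = 2*I*√205791 (L = 2*(I*√205791) = 2*I*√205791 ≈ 907.28*I)
Y = -149153673154135/414735823158972 (Y = (59077 - 142993541/2524735788)/(-34653 - 129616) = (149153673154135/2524735788)/(-164269) = (149153673154135/2524735788)*(-1/164269) = -149153673154135/414735823158972 ≈ -0.35964)
Y + L = -149153673154135/414735823158972 + 2*I*√205791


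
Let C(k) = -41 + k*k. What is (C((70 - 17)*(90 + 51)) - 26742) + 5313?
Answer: 55824259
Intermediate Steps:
C(k) = -41 + k**2
(C((70 - 17)*(90 + 51)) - 26742) + 5313 = ((-41 + ((70 - 17)*(90 + 51))**2) - 26742) + 5313 = ((-41 + (53*141)**2) - 26742) + 5313 = ((-41 + 7473**2) - 26742) + 5313 = ((-41 + 55845729) - 26742) + 5313 = (55845688 - 26742) + 5313 = 55818946 + 5313 = 55824259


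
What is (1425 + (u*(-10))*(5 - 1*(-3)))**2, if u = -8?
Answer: 4264225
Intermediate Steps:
(1425 + (u*(-10))*(5 - 1*(-3)))**2 = (1425 + (-8*(-10))*(5 - 1*(-3)))**2 = (1425 + 80*(5 + 3))**2 = (1425 + 80*8)**2 = (1425 + 640)**2 = 2065**2 = 4264225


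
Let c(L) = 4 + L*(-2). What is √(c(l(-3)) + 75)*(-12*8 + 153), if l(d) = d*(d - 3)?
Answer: 57*√43 ≈ 373.77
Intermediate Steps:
l(d) = d*(-3 + d)
c(L) = 4 - 2*L
√(c(l(-3)) + 75)*(-12*8 + 153) = √((4 - (-6)*(-3 - 3)) + 75)*(-12*8 + 153) = √((4 - (-6)*(-6)) + 75)*(-96 + 153) = √((4 - 2*18) + 75)*57 = √((4 - 36) + 75)*57 = √(-32 + 75)*57 = √43*57 = 57*√43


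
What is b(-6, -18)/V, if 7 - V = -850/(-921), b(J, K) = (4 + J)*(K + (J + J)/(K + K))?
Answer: 32542/5597 ≈ 5.8142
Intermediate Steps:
b(J, K) = (4 + J)*(K + J/K) (b(J, K) = (4 + J)*(K + (2*J)/((2*K))) = (4 + J)*(K + (2*J)*(1/(2*K))) = (4 + J)*(K + J/K))
V = 5597/921 (V = 7 - (-850)/(-921) = 7 - (-850)*(-1)/921 = 7 - 1*850/921 = 7 - 850/921 = 5597/921 ≈ 6.0771)
b(-6, -18)/V = (((-6)² + 4*(-6) + (-18)²*(4 - 6))/(-18))/(5597/921) = -(36 - 24 + 324*(-2))/18*(921/5597) = -(36 - 24 - 648)/18*(921/5597) = -1/18*(-636)*(921/5597) = (106/3)*(921/5597) = 32542/5597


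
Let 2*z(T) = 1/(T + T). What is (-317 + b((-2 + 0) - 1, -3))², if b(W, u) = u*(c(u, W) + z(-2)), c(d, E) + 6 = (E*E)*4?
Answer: 10582009/64 ≈ 1.6534e+5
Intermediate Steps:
z(T) = 1/(4*T) (z(T) = 1/(2*(T + T)) = 1/(2*((2*T))) = (1/(2*T))/2 = 1/(4*T))
c(d, E) = -6 + 4*E² (c(d, E) = -6 + (E*E)*4 = -6 + E²*4 = -6 + 4*E²)
b(W, u) = u*(-49/8 + 4*W²) (b(W, u) = u*((-6 + 4*W²) + (¼)/(-2)) = u*((-6 + 4*W²) + (¼)*(-½)) = u*((-6 + 4*W²) - ⅛) = u*(-49/8 + 4*W²))
(-317 + b((-2 + 0) - 1, -3))² = (-317 + (⅛)*(-3)*(-49 + 32*((-2 + 0) - 1)²))² = (-317 + (⅛)*(-3)*(-49 + 32*(-2 - 1)²))² = (-317 + (⅛)*(-3)*(-49 + 32*(-3)²))² = (-317 + (⅛)*(-3)*(-49 + 32*9))² = (-317 + (⅛)*(-3)*(-49 + 288))² = (-317 + (⅛)*(-3)*239)² = (-317 - 717/8)² = (-3253/8)² = 10582009/64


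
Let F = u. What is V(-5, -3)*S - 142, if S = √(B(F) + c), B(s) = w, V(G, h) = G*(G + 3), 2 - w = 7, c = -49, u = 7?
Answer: -142 + 30*I*√6 ≈ -142.0 + 73.485*I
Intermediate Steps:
F = 7
w = -5 (w = 2 - 1*7 = 2 - 7 = -5)
V(G, h) = G*(3 + G)
B(s) = -5
S = 3*I*√6 (S = √(-5 - 49) = √(-54) = 3*I*√6 ≈ 7.3485*I)
V(-5, -3)*S - 142 = (-5*(3 - 5))*(3*I*√6) - 142 = (-5*(-2))*(3*I*√6) - 142 = 10*(3*I*√6) - 142 = 30*I*√6 - 142 = -142 + 30*I*√6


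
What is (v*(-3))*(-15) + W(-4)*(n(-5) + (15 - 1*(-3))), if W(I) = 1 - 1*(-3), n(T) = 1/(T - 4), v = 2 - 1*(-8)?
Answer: 4694/9 ≈ 521.56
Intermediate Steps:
v = 10 (v = 2 + 8 = 10)
n(T) = 1/(-4 + T)
W(I) = 4 (W(I) = 1 + 3 = 4)
(v*(-3))*(-15) + W(-4)*(n(-5) + (15 - 1*(-3))) = (10*(-3))*(-15) + 4*(1/(-4 - 5) + (15 - 1*(-3))) = -30*(-15) + 4*(1/(-9) + (15 + 3)) = 450 + 4*(-⅑ + 18) = 450 + 4*(161/9) = 450 + 644/9 = 4694/9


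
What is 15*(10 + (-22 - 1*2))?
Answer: -210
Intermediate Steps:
15*(10 + (-22 - 1*2)) = 15*(10 + (-22 - 2)) = 15*(10 - 24) = 15*(-14) = -210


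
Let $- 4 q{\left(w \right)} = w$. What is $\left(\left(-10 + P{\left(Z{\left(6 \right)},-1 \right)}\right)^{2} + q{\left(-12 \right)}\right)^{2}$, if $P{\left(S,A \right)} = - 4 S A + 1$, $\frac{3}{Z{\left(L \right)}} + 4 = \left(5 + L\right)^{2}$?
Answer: $\frac{15618000784}{2313441} \approx 6751.0$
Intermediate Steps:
$Z{\left(L \right)} = \frac{3}{-4 + \left(5 + L\right)^{2}}$
$q{\left(w \right)} = - \frac{w}{4}$
$P{\left(S,A \right)} = 1 - 4 A S$ ($P{\left(S,A \right)} = - 4 A S + 1 = 1 - 4 A S$)
$\left(\left(-10 + P{\left(Z{\left(6 \right)},-1 \right)}\right)^{2} + q{\left(-12 \right)}\right)^{2} = \left(\left(-10 + \left(1 - - 4 \frac{3}{-4 + \left(5 + 6\right)^{2}}\right)\right)^{2} - -3\right)^{2} = \left(\left(-10 + \left(1 - - 4 \frac{3}{-4 + 11^{2}}\right)\right)^{2} + 3\right)^{2} = \left(\left(-10 + \left(1 - - 4 \frac{3}{-4 + 121}\right)\right)^{2} + 3\right)^{2} = \left(\left(-10 + \left(1 - - 4 \cdot \frac{3}{117}\right)\right)^{2} + 3\right)^{2} = \left(\left(-10 + \left(1 - - 4 \cdot 3 \cdot \frac{1}{117}\right)\right)^{2} + 3\right)^{2} = \left(\left(-10 + \left(1 - \left(-4\right) \frac{1}{39}\right)\right)^{2} + 3\right)^{2} = \left(\left(-10 + \left(1 + \frac{4}{39}\right)\right)^{2} + 3\right)^{2} = \left(\left(-10 + \frac{43}{39}\right)^{2} + 3\right)^{2} = \left(\left(- \frac{347}{39}\right)^{2} + 3\right)^{2} = \left(\frac{120409}{1521} + 3\right)^{2} = \left(\frac{124972}{1521}\right)^{2} = \frac{15618000784}{2313441}$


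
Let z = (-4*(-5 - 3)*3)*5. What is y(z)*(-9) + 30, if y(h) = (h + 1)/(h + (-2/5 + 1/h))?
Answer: 4828350/230209 ≈ 20.974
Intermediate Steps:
z = 480 (z = (-4*(-8)*3)*5 = (32*3)*5 = 96*5 = 480)
y(h) = (1 + h)/(-⅖ + h + 1/h) (y(h) = (1 + h)/(h + (-2*⅕ + 1/h)) = (1 + h)/(h + (-⅖ + 1/h)) = (1 + h)/(-⅖ + h + 1/h))
y(z)*(-9) + 30 = (5*480*(1 + 480)/(5 - 2*480 + 5*480²))*(-9) + 30 = (5*480*481/(5 - 960 + 5*230400))*(-9) + 30 = (5*480*481/(5 - 960 + 1152000))*(-9) + 30 = (5*480*481/1151045)*(-9) + 30 = (5*480*(1/1151045)*481)*(-9) + 30 = (230880/230209)*(-9) + 30 = -2077920/230209 + 30 = 4828350/230209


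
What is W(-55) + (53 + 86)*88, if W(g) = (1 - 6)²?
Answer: 12257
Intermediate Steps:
W(g) = 25 (W(g) = (-5)² = 25)
W(-55) + (53 + 86)*88 = 25 + (53 + 86)*88 = 25 + 139*88 = 25 + 12232 = 12257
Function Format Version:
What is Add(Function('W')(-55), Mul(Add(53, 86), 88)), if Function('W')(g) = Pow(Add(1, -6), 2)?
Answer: 12257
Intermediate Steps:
Function('W')(g) = 25 (Function('W')(g) = Pow(-5, 2) = 25)
Add(Function('W')(-55), Mul(Add(53, 86), 88)) = Add(25, Mul(Add(53, 86), 88)) = Add(25, Mul(139, 88)) = Add(25, 12232) = 12257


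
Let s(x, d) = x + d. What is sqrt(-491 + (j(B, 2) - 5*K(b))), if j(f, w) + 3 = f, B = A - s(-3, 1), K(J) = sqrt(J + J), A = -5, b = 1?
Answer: sqrt(-497 - 5*sqrt(2)) ≈ 22.452*I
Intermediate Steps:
s(x, d) = d + x
K(J) = sqrt(2)*sqrt(J) (K(J) = sqrt(2*J) = sqrt(2)*sqrt(J))
B = -3 (B = -5 - (1 - 3) = -5 - 1*(-2) = -5 + 2 = -3)
j(f, w) = -3 + f
sqrt(-491 + (j(B, 2) - 5*K(b))) = sqrt(-491 + ((-3 - 3) - 5*sqrt(2)*sqrt(1))) = sqrt(-491 + (-6 - 5*sqrt(2))) = sqrt(-497 - 5*sqrt(2))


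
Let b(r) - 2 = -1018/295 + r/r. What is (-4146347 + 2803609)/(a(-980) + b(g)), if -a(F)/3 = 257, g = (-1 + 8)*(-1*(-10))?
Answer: 198053855/113789 ≈ 1740.5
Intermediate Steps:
g = 70 (g = 7*10 = 70)
b(r) = -133/295 (b(r) = 2 + (-1018/295 + r/r) = 2 + (-1018*1/295 + 1) = 2 + (-1018/295 + 1) = 2 - 723/295 = -133/295)
a(F) = -771 (a(F) = -3*257 = -771)
(-4146347 + 2803609)/(a(-980) + b(g)) = (-4146347 + 2803609)/(-771 - 133/295) = -1342738/(-227578/295) = -1342738*(-295/227578) = 198053855/113789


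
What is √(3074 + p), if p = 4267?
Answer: √7341 ≈ 85.680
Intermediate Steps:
√(3074 + p) = √(3074 + 4267) = √7341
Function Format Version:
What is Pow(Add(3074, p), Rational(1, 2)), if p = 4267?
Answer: Pow(7341, Rational(1, 2)) ≈ 85.680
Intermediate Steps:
Pow(Add(3074, p), Rational(1, 2)) = Pow(Add(3074, 4267), Rational(1, 2)) = Pow(7341, Rational(1, 2))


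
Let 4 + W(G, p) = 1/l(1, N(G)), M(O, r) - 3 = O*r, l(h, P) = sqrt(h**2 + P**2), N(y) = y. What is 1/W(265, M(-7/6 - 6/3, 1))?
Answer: -280904/1123615 - sqrt(70226)/1123615 ≈ -0.25024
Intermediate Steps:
l(h, P) = sqrt(P**2 + h**2)
M(O, r) = 3 + O*r
W(G, p) = -4 + 1/sqrt(1 + G**2) (W(G, p) = -4 + 1/(sqrt(G**2 + 1**2)) = -4 + 1/(sqrt(G**2 + 1)) = -4 + 1/(sqrt(1 + G**2)) = -4 + 1/sqrt(1 + G**2))
1/W(265, M(-7/6 - 6/3, 1)) = 1/(-4 + 1/sqrt(1 + 265**2)) = 1/(-4 + 1/sqrt(1 + 70225)) = 1/(-4 + 1/sqrt(70226)) = 1/(-4 + sqrt(70226)/70226)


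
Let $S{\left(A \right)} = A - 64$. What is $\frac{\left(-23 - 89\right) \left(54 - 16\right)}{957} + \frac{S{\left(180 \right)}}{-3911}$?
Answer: $- \frac{16756228}{3742827} \approx -4.4769$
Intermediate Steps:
$S{\left(A \right)} = -64 + A$
$\frac{\left(-23 - 89\right) \left(54 - 16\right)}{957} + \frac{S{\left(180 \right)}}{-3911} = \frac{\left(-23 - 89\right) \left(54 - 16\right)}{957} + \frac{-64 + 180}{-3911} = - 112 \left(54 - 16\right) \frac{1}{957} + 116 \left(- \frac{1}{3911}\right) = \left(-112\right) 38 \cdot \frac{1}{957} - \frac{116}{3911} = \left(-4256\right) \frac{1}{957} - \frac{116}{3911} = - \frac{4256}{957} - \frac{116}{3911} = - \frac{16756228}{3742827}$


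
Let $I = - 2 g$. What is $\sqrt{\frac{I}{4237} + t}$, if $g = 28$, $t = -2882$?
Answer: $\frac{i \sqrt{51738388330}}{4237} \approx 53.684 i$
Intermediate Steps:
$I = -56$ ($I = \left(-2\right) 28 = -56$)
$\sqrt{\frac{I}{4237} + t} = \sqrt{- \frac{56}{4237} - 2882} = \sqrt{- \frac{12211090}{4237}} = \frac{i \sqrt{51738388330}}{4237}$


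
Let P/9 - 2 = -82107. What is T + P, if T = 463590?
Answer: -275355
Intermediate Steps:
P = -738945 (P = 18 + 9*(-82107) = 18 - 738963 = -738945)
T + P = 463590 - 738945 = -275355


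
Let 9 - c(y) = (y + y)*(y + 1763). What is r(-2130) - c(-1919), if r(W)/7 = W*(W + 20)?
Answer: 32058819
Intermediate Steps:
r(W) = 7*W*(20 + W) (r(W) = 7*(W*(W + 20)) = 7*(W*(20 + W)) = 7*W*(20 + W))
c(y) = 9 - 2*y*(1763 + y) (c(y) = 9 - (y + y)*(y + 1763) = 9 - 2*y*(1763 + y))
r(-2130) - c(-1919) = 7*(-2130)*(20 - 2130) - (9 - 3526*(-1919) - 2*(-1919)²) = 7*(-2130)*(-2110) - (9 + 6766394 - 2*3682561) = 31460100 - (9 + 6766394 - 7365122) = 31460100 - 1*(-598719) = 31460100 + 598719 = 32058819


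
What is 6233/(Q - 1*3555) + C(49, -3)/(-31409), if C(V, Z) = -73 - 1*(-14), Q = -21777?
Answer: -194277709/795652788 ≈ -0.24417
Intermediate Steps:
C(V, Z) = -59 (C(V, Z) = -73 + 14 = -59)
6233/(Q - 1*3555) + C(49, -3)/(-31409) = 6233/(-21777 - 1*3555) - 59/(-31409) = 6233/(-21777 - 3555) - 59*(-1/31409) = 6233/(-25332) + 59/31409 = 6233*(-1/25332) + 59/31409 = -6233/25332 + 59/31409 = -194277709/795652788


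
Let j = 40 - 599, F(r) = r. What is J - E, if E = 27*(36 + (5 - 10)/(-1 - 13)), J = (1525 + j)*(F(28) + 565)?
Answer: 8005989/14 ≈ 5.7186e+5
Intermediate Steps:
j = -559
J = 572838 (J = (1525 - 559)*(28 + 565) = 966*593 = 572838)
E = 13743/14 (E = 27*(36 - 5/(-14)) = 27*(36 - 5*(-1/14)) = 27*(36 + 5/14) = 27*(509/14) = 13743/14 ≈ 981.64)
J - E = 572838 - 1*13743/14 = 572838 - 13743/14 = 8005989/14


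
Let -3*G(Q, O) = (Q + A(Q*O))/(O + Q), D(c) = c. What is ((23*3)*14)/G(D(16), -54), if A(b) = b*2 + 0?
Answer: -27531/428 ≈ -64.325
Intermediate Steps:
A(b) = 2*b (A(b) = 2*b + 0 = 2*b)
G(Q, O) = -(Q + 2*O*Q)/(3*(O + Q)) (G(Q, O) = -(Q + 2*(Q*O))/(3*(O + Q)) = -(Q + 2*(O*Q))/(3*(O + Q)) = -(Q + 2*O*Q)/(3*(O + Q)))
((23*3)*14)/G(D(16), -54) = ((23*3)*14)/(((⅓)*16*(-1 - 2*(-54))/(-54 + 16))) = (69*14)/(((⅓)*16*(-1 + 108)/(-38))) = 966/(((⅓)*16*(-1/38)*107)) = 966/(-856/57) = 966*(-57/856) = -27531/428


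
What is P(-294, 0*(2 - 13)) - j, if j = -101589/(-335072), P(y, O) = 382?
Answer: 127895915/335072 ≈ 381.70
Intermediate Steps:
j = 101589/335072 (j = -101589*(-1/335072) = 101589/335072 ≈ 0.30319)
P(-294, 0*(2 - 13)) - j = 382 - 1*101589/335072 = 382 - 101589/335072 = 127895915/335072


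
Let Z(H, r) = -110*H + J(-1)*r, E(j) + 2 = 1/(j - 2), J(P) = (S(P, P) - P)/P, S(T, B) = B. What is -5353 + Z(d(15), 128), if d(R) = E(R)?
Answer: -66839/13 ≈ -5141.5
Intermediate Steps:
J(P) = 0 (J(P) = (P - P)/P = 0/P = 0)
E(j) = -2 + 1/(-2 + j) (E(j) = -2 + 1/(j - 2) = -2 + 1/(-2 + j))
d(R) = (5 - 2*R)/(-2 + R)
Z(H, r) = -110*H (Z(H, r) = -110*H + 0*r = -110*H + 0 = -110*H)
-5353 + Z(d(15), 128) = -5353 - 110*(5 - 2*15)/(-2 + 15) = -5353 - 110*(5 - 30)/13 = -5353 - 110*(-25)/13 = -5353 - 110*(-25/13) = -5353 + 2750/13 = -66839/13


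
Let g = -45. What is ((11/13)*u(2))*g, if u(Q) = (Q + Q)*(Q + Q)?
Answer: -7920/13 ≈ -609.23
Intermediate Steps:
u(Q) = 4*Q**2 (u(Q) = (2*Q)*(2*Q) = 4*Q**2)
((11/13)*u(2))*g = ((11/13)*(4*2**2))*(-45) = ((11*(1/13))*(4*4))*(-45) = ((11/13)*16)*(-45) = (176/13)*(-45) = -7920/13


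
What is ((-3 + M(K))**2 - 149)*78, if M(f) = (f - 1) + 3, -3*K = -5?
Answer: -34762/3 ≈ -11587.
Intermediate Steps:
K = 5/3 (K = -1/3*(-5) = 5/3 ≈ 1.6667)
M(f) = 2 + f (M(f) = (-1 + f) + 3 = 2 + f)
((-3 + M(K))**2 - 149)*78 = ((-3 + (2 + 5/3))**2 - 149)*78 = ((-3 + 11/3)**2 - 149)*78 = ((2/3)**2 - 149)*78 = (4/9 - 149)*78 = -1337/9*78 = -34762/3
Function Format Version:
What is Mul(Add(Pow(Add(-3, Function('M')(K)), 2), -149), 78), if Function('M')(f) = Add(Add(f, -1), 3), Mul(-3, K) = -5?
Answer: Rational(-34762, 3) ≈ -11587.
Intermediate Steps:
K = Rational(5, 3) (K = Mul(Rational(-1, 3), -5) = Rational(5, 3) ≈ 1.6667)
Function('M')(f) = Add(2, f) (Function('M')(f) = Add(Add(-1, f), 3) = Add(2, f))
Mul(Add(Pow(Add(-3, Function('M')(K)), 2), -149), 78) = Mul(Add(Pow(Add(-3, Add(2, Rational(5, 3))), 2), -149), 78) = Mul(Add(Pow(Add(-3, Rational(11, 3)), 2), -149), 78) = Mul(Add(Pow(Rational(2, 3), 2), -149), 78) = Mul(Add(Rational(4, 9), -149), 78) = Mul(Rational(-1337, 9), 78) = Rational(-34762, 3)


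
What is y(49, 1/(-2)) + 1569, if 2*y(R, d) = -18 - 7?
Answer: 3113/2 ≈ 1556.5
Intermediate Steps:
y(R, d) = -25/2 (y(R, d) = (-18 - 7)/2 = (½)*(-25) = -25/2)
y(49, 1/(-2)) + 1569 = -25/2 + 1569 = 3113/2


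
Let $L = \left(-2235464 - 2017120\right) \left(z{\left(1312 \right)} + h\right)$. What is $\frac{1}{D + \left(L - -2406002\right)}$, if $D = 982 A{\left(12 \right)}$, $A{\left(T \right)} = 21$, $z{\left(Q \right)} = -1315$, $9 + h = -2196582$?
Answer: $\frac{1}{9346782315728} \approx 1.0699 \cdot 10^{-13}$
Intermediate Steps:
$h = -2196591$ ($h = -9 - 2196582 = -2196591$)
$D = 20622$ ($D = 982 \cdot 21 = 20622$)
$L = 9346779889104$ ($L = \left(-2235464 - 2017120\right) \left(-1315 - 2196591\right) = \left(-4252584\right) \left(-2197906\right) = 9346779889104$)
$\frac{1}{D + \left(L - -2406002\right)} = \frac{1}{20622 + \left(9346779889104 - -2406002\right)} = \frac{1}{20622 + \left(9346779889104 + 2406002\right)} = \frac{1}{20622 + 9346782295106} = \frac{1}{9346782315728}$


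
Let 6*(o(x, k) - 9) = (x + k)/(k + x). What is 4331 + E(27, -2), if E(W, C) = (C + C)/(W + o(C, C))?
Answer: 939803/217 ≈ 4330.9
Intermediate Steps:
o(x, k) = 55/6 (o(x, k) = 9 + ((x + k)/(k + x))/6 = 9 + ((k + x)/(k + x))/6 = 9 + (1/6)*1 = 9 + 1/6 = 55/6)
E(W, C) = 2*C/(55/6 + W) (E(W, C) = (C + C)/(W + 55/6) = (2*C)/(55/6 + W) = 2*C/(55/6 + W))
4331 + E(27, -2) = 4331 + 12*(-2)/(55 + 6*27) = 4331 + 12*(-2)/(55 + 162) = 4331 + 12*(-2)/217 = 4331 + 12*(-2)*(1/217) = 4331 - 24/217 = 939803/217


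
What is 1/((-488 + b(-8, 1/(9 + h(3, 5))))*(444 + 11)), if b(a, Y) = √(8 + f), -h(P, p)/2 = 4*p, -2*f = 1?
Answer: -976/216704215 - √30/216704215 ≈ -4.5291e-6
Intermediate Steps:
f = -½ (f = -½*1 = -½ ≈ -0.50000)
h(P, p) = -8*p
b(a, Y) = √30/2 (b(a, Y) = √(8 - ½) = √(15/2) = √30/2)
1/((-488 + b(-8, 1/(9 + h(3, 5))))*(444 + 11)) = 1/((-488 + √30/2)*(444 + 11)) = 1/((-488 + √30/2)*455) = 1/(-222040 + 455*√30/2)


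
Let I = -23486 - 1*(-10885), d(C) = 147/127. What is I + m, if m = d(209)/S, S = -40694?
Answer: -65123707085/5168138 ≈ -12601.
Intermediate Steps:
d(C) = 147/127 (d(C) = 147*(1/127) = 147/127)
m = -147/5168138 (m = (147/127)/(-40694) = (147/127)*(-1/40694) = -147/5168138 ≈ -2.8444e-5)
I = -12601 (I = -23486 + 10885 = -12601)
I + m = -12601 - 147/5168138 = -65123707085/5168138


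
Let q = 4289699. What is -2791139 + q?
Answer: 1498560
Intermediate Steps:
-2791139 + q = -2791139 + 4289699 = 1498560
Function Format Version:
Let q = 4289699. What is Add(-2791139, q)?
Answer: 1498560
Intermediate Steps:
Add(-2791139, q) = Add(-2791139, 4289699) = 1498560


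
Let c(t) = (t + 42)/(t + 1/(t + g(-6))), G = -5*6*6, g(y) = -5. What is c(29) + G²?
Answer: 22584504/697 ≈ 32402.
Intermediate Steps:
G = -180 (G = -30*6 = -180)
c(t) = (42 + t)/(t + 1/(-5 + t)) (c(t) = (t + 42)/(t + 1/(t - 5)) = (42 + t)/(t + 1/(-5 + t)))
c(29) + G² = (-210 + 29² + 37*29)/(1 + 29² - 5*29) + (-180)² = (-210 + 841 + 1073)/(1 + 841 - 145) + 32400 = 1704/697 + 32400 = 22584504/697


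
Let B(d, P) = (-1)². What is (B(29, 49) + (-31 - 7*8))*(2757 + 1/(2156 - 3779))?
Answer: -384816460/1623 ≈ -2.3710e+5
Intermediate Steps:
B(d, P) = 1
(B(29, 49) + (-31 - 7*8))*(2757 + 1/(2156 - 3779)) = (1 + (-31 - 7*8))*(2757 + 1/(2156 - 3779)) = (1 + (-31 - 56))*(2757 + 1/(-1623)) = (1 - 87)*(2757 - 1/1623) = -86*4474610/1623 = -384816460/1623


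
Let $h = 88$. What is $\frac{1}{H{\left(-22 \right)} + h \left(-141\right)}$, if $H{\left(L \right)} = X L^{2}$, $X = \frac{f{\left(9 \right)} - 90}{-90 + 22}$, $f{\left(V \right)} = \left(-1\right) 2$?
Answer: $- \frac{17}{199804} \approx -8.5083 \cdot 10^{-5}$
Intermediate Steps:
$f{\left(V \right)} = -2$
$X = \frac{23}{17}$ ($X = \frac{-2 - 90}{-90 + 22} = - \frac{92}{-68} = \left(-92\right) \left(- \frac{1}{68}\right) = \frac{23}{17} \approx 1.3529$)
$H{\left(L \right)} = \frac{23 L^{2}}{17}$
$\frac{1}{H{\left(-22 \right)} + h \left(-141\right)} = \frac{1}{\frac{23 \left(-22\right)^{2}}{17} + 88 \left(-141\right)} = \frac{1}{\frac{23}{17} \cdot 484 - 12408} = \frac{1}{\frac{11132}{17} - 12408} = \frac{1}{- \frac{199804}{17}} = - \frac{17}{199804}$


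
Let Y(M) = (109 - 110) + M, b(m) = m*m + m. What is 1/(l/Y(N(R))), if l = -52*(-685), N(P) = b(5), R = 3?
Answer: 29/35620 ≈ 0.00081415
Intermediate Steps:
b(m) = m + m² (b(m) = m² + m = m + m²)
N(P) = 30 (N(P) = 5*(1 + 5) = 5*6 = 30)
Y(M) = -1 + M
l = 35620
1/(l/Y(N(R))) = 1/(35620/(-1 + 30)) = 1/(35620/29) = 29/35620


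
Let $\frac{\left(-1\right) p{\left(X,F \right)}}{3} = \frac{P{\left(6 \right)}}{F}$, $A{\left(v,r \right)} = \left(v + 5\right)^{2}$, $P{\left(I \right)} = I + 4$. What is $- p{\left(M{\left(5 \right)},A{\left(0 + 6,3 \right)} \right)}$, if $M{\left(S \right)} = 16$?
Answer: $\frac{30}{121} \approx 0.24793$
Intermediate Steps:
$P{\left(I \right)} = 4 + I$
$A{\left(v,r \right)} = \left(5 + v\right)^{2}$
$p{\left(X,F \right)} = - \frac{30}{F}$ ($p{\left(X,F \right)} = - 3 \frac{4 + 6}{F} = - 3 \frac{10}{F} = - \frac{30}{F}$)
$- p{\left(M{\left(5 \right)},A{\left(0 + 6,3 \right)} \right)} = - \frac{-30}{\left(5 + \left(0 + 6\right)\right)^{2}} = - \frac{-30}{\left(5 + 6\right)^{2}} = - \frac{-30}{11^{2}} = - \frac{-30}{121} = \left(-1\right) \left(- \frac{30}{121}\right) = \frac{30}{121}$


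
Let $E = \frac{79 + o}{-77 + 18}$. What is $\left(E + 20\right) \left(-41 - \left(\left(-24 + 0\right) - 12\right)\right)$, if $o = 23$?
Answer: $- \frac{5390}{59} \approx -91.356$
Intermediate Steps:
$E = - \frac{102}{59}$ ($E = \frac{79 + 23}{-77 + 18} = \frac{102}{-59} = 102 \left(- \frac{1}{59}\right) = - \frac{102}{59} \approx -1.7288$)
$\left(E + 20\right) \left(-41 - \left(\left(-24 + 0\right) - 12\right)\right) = \left(- \frac{102}{59} + 20\right) \left(-41 - \left(\left(-24 + 0\right) - 12\right)\right) = \frac{1078 \left(-41 - \left(-24 - 12\right)\right)}{59} = \frac{1078 \left(-41 - -36\right)}{59} = \frac{1078 \left(-41 + 36\right)}{59} = \frac{1078}{59} \left(-5\right) = - \frac{5390}{59}$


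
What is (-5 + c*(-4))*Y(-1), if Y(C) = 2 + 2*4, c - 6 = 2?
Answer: -370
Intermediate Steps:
c = 8 (c = 6 + 2 = 8)
Y(C) = 10 (Y(C) = 2 + 8 = 10)
(-5 + c*(-4))*Y(-1) = (-5 + 8*(-4))*10 = (-5 - 32)*10 = -37*10 = -370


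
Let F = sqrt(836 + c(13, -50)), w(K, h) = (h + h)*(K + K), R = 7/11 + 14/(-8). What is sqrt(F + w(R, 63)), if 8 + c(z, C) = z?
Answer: 4*I*sqrt(1903)/11 ≈ 15.863*I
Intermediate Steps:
R = -49/44 (R = 7*(1/11) + 14*(-1/8) = 7/11 - 7/4 = -49/44 ≈ -1.1136)
c(z, C) = -8 + z
w(K, h) = 4*K*h (w(K, h) = (2*h)*(2*K) = 4*K*h)
F = 29 (F = sqrt(836 + (-8 + 13)) = sqrt(836 + 5) = sqrt(841) = 29)
sqrt(F + w(R, 63)) = sqrt(29 + 4*(-49/44)*63) = sqrt(29 - 3087/11) = sqrt(-2768/11) = 4*I*sqrt(1903)/11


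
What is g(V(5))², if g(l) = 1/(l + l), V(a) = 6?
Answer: 1/144 ≈ 0.0069444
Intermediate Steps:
g(l) = 1/(2*l)
g(V(5))² = ((½)/6)² = ((½)*(⅙))² = (1/12)² = 1/144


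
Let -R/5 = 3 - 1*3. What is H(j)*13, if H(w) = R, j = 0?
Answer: 0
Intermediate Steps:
R = 0 (R = -5*(3 - 1*3) = -5*(3 - 3) = -5*0 = 0)
H(w) = 0
H(j)*13 = 0*13 = 0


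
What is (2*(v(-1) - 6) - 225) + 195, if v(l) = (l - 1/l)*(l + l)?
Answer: -42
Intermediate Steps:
v(l) = 2*l*(l - 1/l) (v(l) = (l - 1/l)*(2*l) = 2*l*(l - 1/l))
(2*(v(-1) - 6) - 225) + 195 = (2*((-2 + 2*(-1)²) - 6) - 225) + 195 = (2*((-2 + 2*1) - 6) - 225) + 195 = (2*((-2 + 2) - 6) - 225) + 195 = (2*(0 - 6) - 225) + 195 = (2*(-6) - 225) + 195 = (-12 - 225) + 195 = -237 + 195 = -42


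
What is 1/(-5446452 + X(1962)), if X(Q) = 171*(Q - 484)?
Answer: -1/5193714 ≈ -1.9254e-7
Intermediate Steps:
X(Q) = -82764 + 171*Q (X(Q) = 171*(-484 + Q) = -82764 + 171*Q)
1/(-5446452 + X(1962)) = 1/(-5446452 + (-82764 + 171*1962)) = 1/(-5446452 + (-82764 + 335502)) = 1/(-5446452 + 252738) = 1/(-5193714) = -1/5193714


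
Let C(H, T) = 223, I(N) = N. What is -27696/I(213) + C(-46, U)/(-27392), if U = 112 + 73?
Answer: -252898777/1944832 ≈ -130.04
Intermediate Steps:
U = 185
-27696/I(213) + C(-46, U)/(-27392) = -27696/213 + 223/(-27392) = -27696*1/213 + 223*(-1/27392) = -9232/71 - 223/27392 = -252898777/1944832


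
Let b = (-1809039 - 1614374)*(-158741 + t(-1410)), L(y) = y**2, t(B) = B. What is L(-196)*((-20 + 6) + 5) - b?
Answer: -548263361107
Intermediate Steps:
b = 548263015363 (b = (-1809039 - 1614374)*(-158741 - 1410) = -3423413*(-160151) = 548263015363)
L(-196)*((-20 + 6) + 5) - b = (-196)**2*((-20 + 6) + 5) - 1*548263015363 = 38416*(-14 + 5) - 548263015363 = 38416*(-9) - 548263015363 = -345744 - 548263015363 = -548263361107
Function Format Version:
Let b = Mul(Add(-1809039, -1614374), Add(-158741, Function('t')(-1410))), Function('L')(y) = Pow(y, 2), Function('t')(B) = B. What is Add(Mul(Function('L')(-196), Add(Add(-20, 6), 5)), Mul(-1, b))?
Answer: -548263361107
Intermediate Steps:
b = 548263015363 (b = Mul(Add(-1809039, -1614374), Add(-158741, -1410)) = Mul(-3423413, -160151) = 548263015363)
Add(Mul(Function('L')(-196), Add(Add(-20, 6), 5)), Mul(-1, b)) = Add(Mul(Pow(-196, 2), Add(Add(-20, 6), 5)), Mul(-1, 548263015363)) = Add(Mul(38416, Add(-14, 5)), -548263015363) = Add(Mul(38416, -9), -548263015363) = Add(-345744, -548263015363) = -548263361107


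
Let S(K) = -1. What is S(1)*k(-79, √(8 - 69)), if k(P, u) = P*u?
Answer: 79*I*√61 ≈ 617.01*I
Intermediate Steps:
S(1)*k(-79, √(8 - 69)) = -(-79)*√(8 - 69) = -(-79)*√(-61) = -(-79)*I*√61 = 79*I*√61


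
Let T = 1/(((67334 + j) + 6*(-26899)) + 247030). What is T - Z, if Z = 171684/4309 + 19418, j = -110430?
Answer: -3566717204531/183304860 ≈ -19458.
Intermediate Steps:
Z = 83843846/4309 (Z = 171684*(1/4309) + 19418 = 171684/4309 + 19418 = 83843846/4309 ≈ 19458.)
T = 1/42540 (T = 1/(((67334 - 110430) + 6*(-26899)) + 247030) = 1/((-43096 - 161394) + 247030) = 1/(-204490 + 247030) = 1/42540 ≈ 2.3507e-5)
T - Z = 1/42540 - 1*83843846/4309 = 1/42540 - 83843846/4309 = -3566717204531/183304860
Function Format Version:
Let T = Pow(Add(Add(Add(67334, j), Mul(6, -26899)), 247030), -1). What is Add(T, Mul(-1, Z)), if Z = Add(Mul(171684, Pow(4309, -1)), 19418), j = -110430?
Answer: Rational(-3566717204531, 183304860) ≈ -19458.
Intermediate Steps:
Z = Rational(83843846, 4309) (Z = Add(Mul(171684, Rational(1, 4309)), 19418) = Add(Rational(171684, 4309), 19418) = Rational(83843846, 4309) ≈ 19458.)
T = Rational(1, 42540) (T = Pow(Add(Add(Add(67334, -110430), Mul(6, -26899)), 247030), -1) = Pow(Add(Add(-43096, -161394), 247030), -1) = Pow(Add(-204490, 247030), -1) = Pow(42540, -1) = Rational(1, 42540) ≈ 2.3507e-5)
Add(T, Mul(-1, Z)) = Add(Rational(1, 42540), Mul(-1, Rational(83843846, 4309))) = Add(Rational(1, 42540), Rational(-83843846, 4309)) = Rational(-3566717204531, 183304860)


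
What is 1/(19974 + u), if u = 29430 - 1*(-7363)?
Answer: 1/56767 ≈ 1.7616e-5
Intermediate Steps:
u = 36793 (u = 29430 + 7363 = 36793)
1/(19974 + u) = 1/(19974 + 36793) = 1/56767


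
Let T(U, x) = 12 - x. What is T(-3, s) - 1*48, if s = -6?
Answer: -30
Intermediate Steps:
T(-3, s) - 1*48 = (12 - 1*(-6)) - 1*48 = (12 + 6) - 48 = 18 - 48 = -30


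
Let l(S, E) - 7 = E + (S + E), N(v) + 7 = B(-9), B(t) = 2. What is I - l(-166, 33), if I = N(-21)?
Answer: 88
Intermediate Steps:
N(v) = -5 (N(v) = -7 + 2 = -5)
l(S, E) = 7 + S + 2*E (l(S, E) = 7 + (E + (S + E)) = 7 + (E + (E + S)) = 7 + (S + 2*E) = 7 + S + 2*E)
I = -5
I - l(-166, 33) = -5 - (7 - 166 + 2*33) = -5 - (7 - 166 + 66) = -5 - 1*(-93) = -5 + 93 = 88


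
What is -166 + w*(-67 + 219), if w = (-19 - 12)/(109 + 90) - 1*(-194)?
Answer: 5830366/199 ≈ 29298.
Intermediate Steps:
w = 38575/199 (w = -31/199 + 194 = 38575/199 ≈ 193.84)
-166 + w*(-67 + 219) = -166 + 38575*(-67 + 219)/199 = -166 + (38575/199)*152 = -166 + 5863400/199 = 5830366/199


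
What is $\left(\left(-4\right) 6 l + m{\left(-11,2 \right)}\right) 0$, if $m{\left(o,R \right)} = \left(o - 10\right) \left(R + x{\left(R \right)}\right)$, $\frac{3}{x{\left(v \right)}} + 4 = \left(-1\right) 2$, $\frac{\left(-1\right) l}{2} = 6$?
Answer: $0$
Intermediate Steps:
$l = -12$ ($l = \left(-2\right) 6 = -12$)
$x{\left(v \right)} = - \frac{1}{2}$ ($x{\left(v \right)} = \frac{3}{-4 - 2} = \frac{3}{-6} = 3 \left(- \frac{1}{6}\right) = - \frac{1}{2}$)
$m{\left(o,R \right)} = \left(-10 + o\right) \left(- \frac{1}{2} + R\right)$ ($m{\left(o,R \right)} = \left(o - 10\right) \left(R - \frac{1}{2}\right) = \left(-10 + o\right) \left(- \frac{1}{2} + R\right)$)
$\left(\left(-4\right) 6 l + m{\left(-11,2 \right)}\right) 0 = \left(\left(-4\right) 6 \left(-12\right) + \left(5 - 20 - - \frac{11}{2} + 2 \left(-11\right)\right)\right) 0 = \left(\left(-24\right) \left(-12\right) + \left(5 - 20 + \frac{11}{2} - 22\right)\right) 0 = \left(288 - \frac{63}{2}\right) 0 = \frac{513}{2} \cdot 0 = 0$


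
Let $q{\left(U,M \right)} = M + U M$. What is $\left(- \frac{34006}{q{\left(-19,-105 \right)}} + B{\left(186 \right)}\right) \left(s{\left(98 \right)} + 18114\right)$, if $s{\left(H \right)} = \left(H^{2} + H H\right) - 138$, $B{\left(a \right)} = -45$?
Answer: $- \frac{316212736}{135} \approx -2.3423 \cdot 10^{6}$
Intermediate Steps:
$s{\left(H \right)} = -138 + 2 H^{2}$ ($s{\left(H \right)} = \left(H^{2} + H^{2}\right) - 138 = 2 H^{2} - 138 = -138 + 2 H^{2}$)
$q{\left(U,M \right)} = M + M U$
$\left(- \frac{34006}{q{\left(-19,-105 \right)}} + B{\left(186 \right)}\right) \left(s{\left(98 \right)} + 18114\right) = \left(- \frac{34006}{\left(-105\right) \left(1 - 19\right)} - 45\right) \left(\left(-138 + 2 \cdot 98^{2}\right) + 18114\right) = \left(- \frac{34006}{\left(-105\right) \left(-18\right)} - 45\right) \left(\left(-138 + 2 \cdot 9604\right) + 18114\right) = \left(- \frac{34006}{1890} - 45\right) \left(\left(-138 + 19208\right) + 18114\right) = \left(\left(-34006\right) \frac{1}{1890} - 45\right) \left(19070 + 18114\right) = \left(- \frac{2429}{135} - 45\right) 37184 = \left(- \frac{8504}{135}\right) 37184 = - \frac{316212736}{135}$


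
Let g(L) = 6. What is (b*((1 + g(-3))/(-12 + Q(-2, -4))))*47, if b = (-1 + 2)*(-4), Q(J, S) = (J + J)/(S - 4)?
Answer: 2632/23 ≈ 114.43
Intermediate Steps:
Q(J, S) = 2*J/(-4 + S) (Q(J, S) = (2*J)/(-4 + S) = 2*J/(-4 + S))
b = -4 (b = 1*(-4) = -4)
(b*((1 + g(-3))/(-12 + Q(-2, -4))))*47 = -4*(1 + 6)/(-12 + 2*(-2)/(-4 - 4))*47 = -28/(-12 + 2*(-2)/(-8))*47 = -28/(-12 + 2*(-2)*(-⅛))*47 = -28/(-12 + ½)*47 = -28/(-23/2)*47 = -28*(-2)/23*47 = -4*(-14/23)*47 = (56/23)*47 = 2632/23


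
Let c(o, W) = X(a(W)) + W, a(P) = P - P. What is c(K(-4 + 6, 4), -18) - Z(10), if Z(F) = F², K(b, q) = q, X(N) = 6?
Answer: -112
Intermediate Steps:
a(P) = 0
c(o, W) = 6 + W
c(K(-4 + 6, 4), -18) - Z(10) = (6 - 18) - 1*10² = -12 - 1*100 = -12 - 100 = -112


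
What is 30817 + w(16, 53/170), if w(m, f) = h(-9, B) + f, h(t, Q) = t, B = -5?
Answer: 5237413/170 ≈ 30808.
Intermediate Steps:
w(m, f) = -9 + f
30817 + w(16, 53/170) = 30817 + (-9 + 53/170) = 30817 - 1477/170 = 5237413/170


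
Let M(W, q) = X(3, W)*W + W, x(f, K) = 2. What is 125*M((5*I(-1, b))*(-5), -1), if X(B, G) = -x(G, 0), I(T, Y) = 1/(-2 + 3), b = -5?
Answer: 3125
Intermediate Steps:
I(T, Y) = 1 (I(T, Y) = 1/1 = 1)
X(B, G) = -2 (X(B, G) = -1*2 = -2)
M(W, q) = -W (M(W, q) = -2*W + W = -W)
125*M((5*I(-1, b))*(-5), -1) = 125*(-5*1*(-5)) = 125*(-5*(-5)) = 125*(-1*(-25)) = 125*25 = 3125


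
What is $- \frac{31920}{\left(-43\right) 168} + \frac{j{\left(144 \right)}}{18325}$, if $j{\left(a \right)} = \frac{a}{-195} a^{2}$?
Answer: $\frac{183514646}{51218375} \approx 3.583$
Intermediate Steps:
$j{\left(a \right)} = - \frac{a^{3}}{195}$ ($j{\left(a \right)} = a \left(- \frac{1}{195}\right) a^{2} = - \frac{a}{195} a^{2} = - \frac{a^{3}}{195}$)
$- \frac{31920}{\left(-43\right) 168} + \frac{j{\left(144 \right)}}{18325} = - \frac{31920}{\left(-43\right) 168} + \frac{\left(- \frac{1}{195}\right) 144^{3}}{18325} = - \frac{31920}{-7224} + \left(- \frac{1}{195}\right) 2985984 \cdot \frac{1}{18325} = \left(-31920\right) \left(- \frac{1}{7224}\right) - \frac{995328}{1191125} = \frac{190}{43} - \frac{995328}{1191125} = \frac{183514646}{51218375}$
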